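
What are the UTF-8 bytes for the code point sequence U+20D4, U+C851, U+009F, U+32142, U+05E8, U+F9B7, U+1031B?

U+20D4: 3-byte form → E2 83 94.
U+C851: 3-byte form → EC A1 91.
U+009F: 2-byte form → C2 9F.
U+32142: 4-byte form → F0 B2 85 82.
U+05E8: 2-byte form → D7 A8.
U+F9B7: 3-byte form → EF A6 B7.
U+1031B: 4-byte form → F0 90 8C 9B.
Concatenated (21 bytes): E2 83 94 EC A1 91 C2 9F F0 B2 85 82 D7 A8 EF A6 B7 F0 90 8C 9B.

E2 83 94 EC A1 91 C2 9F F0 B2 85 82 D7 A8 EF A6 B7 F0 90 8C 9B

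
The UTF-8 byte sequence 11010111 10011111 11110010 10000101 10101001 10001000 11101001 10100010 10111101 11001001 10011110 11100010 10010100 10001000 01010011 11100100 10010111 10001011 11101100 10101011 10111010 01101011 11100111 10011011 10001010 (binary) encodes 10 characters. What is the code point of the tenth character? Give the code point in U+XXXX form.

Offset 0: leading byte 0xD7 = 11010111 → 2-byte char #1 = D7 9F.
Offset 2: leading byte 0xF2 = 11110010 → 4-byte char #2 = F2 85 A9 88.
Offset 6: leading byte 0xE9 = 11101001 → 3-byte char #3 = E9 A2 BD.
Offset 9: leading byte 0xC9 = 11001001 → 2-byte char #4 = C9 9E.
Offset 11: leading byte 0xE2 = 11100010 → 3-byte char #5 = E2 94 88.
Offset 14: leading byte 0x53 = 01010011 → 1-byte char #6 = 53.
Offset 15: leading byte 0xE4 = 11100100 → 3-byte char #7 = E4 97 8B.
Offset 18: leading byte 0xEC = 11101100 → 3-byte char #8 = EC AB BA.
Offset 21: leading byte 0x6B = 01101011 → 1-byte char #9 = 6B.
Offset 22: leading byte 0xE7 = 11100111 → 3-byte char #10 = E7 9B 8A.
Leading byte 0xE7 = 11100111 matches 1110xxxx → 3-byte sequence.
Byte 1: 0xE7 = 11100111, payload 0111 (4 bits).
Byte 2: 0x9B = 10011011 (10xxxxxx ✓), payload 011011.
Byte 3: 0x8A = 10001010 (10xxxxxx ✓), payload 001010.
Concatenate: 0111011011001010 = 0x76CA (16 bits → U+76CA).

U+76CA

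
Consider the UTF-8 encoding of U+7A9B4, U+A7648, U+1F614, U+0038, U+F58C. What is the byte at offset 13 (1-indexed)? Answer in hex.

1-indexed offset 13 is 0-indexed offset 12.
U+7A9B4 → 4-byte form F1 BA A6 B4 at offsets 0–3.
U+A7648 → 4-byte form F2 A7 99 88 at offsets 4–7.
U+1F614 → 4-byte form F0 9F 98 94 at offsets 8–11.
U+0038 → 1-byte form 38 at offsets 12–12.
Offset 12 falls in char 4's range; it's byte 1 of 38 = 0x38.

0x38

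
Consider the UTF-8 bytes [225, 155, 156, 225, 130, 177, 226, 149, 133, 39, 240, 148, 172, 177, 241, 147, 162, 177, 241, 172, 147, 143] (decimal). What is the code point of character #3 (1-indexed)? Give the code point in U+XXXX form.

Offset 0: leading byte 0xE1 = 11100001 → 3-byte char #1 = E1 9B 9C.
Offset 3: leading byte 0xE1 = 11100001 → 3-byte char #2 = E1 82 B1.
Offset 6: leading byte 0xE2 = 11100010 → 3-byte char #3 = E2 95 85.
Leading byte 0xE2 = 11100010 matches 1110xxxx → 3-byte sequence.
Byte 1: 0xE2 = 11100010, payload 0010 (4 bits).
Byte 2: 0x95 = 10010101 (10xxxxxx ✓), payload 010101.
Byte 3: 0x85 = 10000101 (10xxxxxx ✓), payload 000101.
Concatenate: 0010010101000101 = 0x2545 (16 bits → U+2545).

U+2545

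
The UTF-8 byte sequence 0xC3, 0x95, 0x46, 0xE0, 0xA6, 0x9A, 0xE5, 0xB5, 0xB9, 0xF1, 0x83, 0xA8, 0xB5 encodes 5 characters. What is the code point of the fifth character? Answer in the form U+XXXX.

Offset 0: leading byte 0xC3 = 11000011 → 2-byte char #1 = C3 95.
Offset 2: leading byte 0x46 = 01000110 → 1-byte char #2 = 46.
Offset 3: leading byte 0xE0 = 11100000 → 3-byte char #3 = E0 A6 9A.
Offset 6: leading byte 0xE5 = 11100101 → 3-byte char #4 = E5 B5 B9.
Offset 9: leading byte 0xF1 = 11110001 → 4-byte char #5 = F1 83 A8 B5.
Leading byte 0xF1 = 11110001 matches 11110xxx → 4-byte sequence.
Byte 1: 0xF1 = 11110001, payload 001 (3 bits).
Byte 2: 0x83 = 10000011 (10xxxxxx ✓), payload 000011.
Byte 3: 0xA8 = 10101000 (10xxxxxx ✓), payload 101000.
Byte 4: 0xB5 = 10110101 (10xxxxxx ✓), payload 110101.
Concatenate: 001000011101000110101 = 0x43A35 (21 bits → U+43A35).

U+43A35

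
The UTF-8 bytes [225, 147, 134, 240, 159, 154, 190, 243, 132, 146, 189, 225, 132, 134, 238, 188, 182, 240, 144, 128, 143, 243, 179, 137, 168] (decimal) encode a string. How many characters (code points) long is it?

7

Byte at offset 0: 0xE1 = 11100001 → 3-byte char (#1). Advance 3.
Byte at offset 3: 0xF0 = 11110000 → 4-byte char (#2). Advance 4.
Byte at offset 7: 0xF3 = 11110011 → 4-byte char (#3). Advance 4.
Byte at offset 11: 0xE1 = 11100001 → 3-byte char (#4). Advance 3.
Byte at offset 14: 0xEE = 11101110 → 3-byte char (#5). Advance 3.
Byte at offset 17: 0xF0 = 11110000 → 4-byte char (#6). Advance 4.
Byte at offset 21: 0xF3 = 11110011 → 4-byte char (#7). Advance 4.
Reached end at offset 25 after 7 code points.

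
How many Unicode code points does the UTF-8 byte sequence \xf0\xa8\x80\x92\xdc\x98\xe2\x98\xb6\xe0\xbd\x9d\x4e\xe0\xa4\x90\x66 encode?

Byte at offset 0: 0xF0 = 11110000 → 4-byte char (#1). Advance 4.
Byte at offset 4: 0xDC = 11011100 → 2-byte char (#2). Advance 2.
Byte at offset 6: 0xE2 = 11100010 → 3-byte char (#3). Advance 3.
Byte at offset 9: 0xE0 = 11100000 → 3-byte char (#4). Advance 3.
Byte at offset 12: 0x4E = 01001110 → 1-byte char (#5). Advance 1.
Byte at offset 13: 0xE0 = 11100000 → 3-byte char (#6). Advance 3.
Byte at offset 16: 0x66 = 01100110 → 1-byte char (#7). Advance 1.
Reached end at offset 17 after 7 code points.

7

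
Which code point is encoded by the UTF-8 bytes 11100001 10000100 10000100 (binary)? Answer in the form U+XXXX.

Leading byte 0xE1 = 11100001 matches 1110xxxx → 3-byte sequence.
Byte 1: 0xE1 = 11100001, payload 0001 (4 bits).
Byte 2: 0x84 = 10000100 (10xxxxxx ✓), payload 000100.
Byte 3: 0x84 = 10000100 (10xxxxxx ✓), payload 000100.
Concatenate: 0001000100000100 = 0x1104 (16 bits → U+1104).

U+1104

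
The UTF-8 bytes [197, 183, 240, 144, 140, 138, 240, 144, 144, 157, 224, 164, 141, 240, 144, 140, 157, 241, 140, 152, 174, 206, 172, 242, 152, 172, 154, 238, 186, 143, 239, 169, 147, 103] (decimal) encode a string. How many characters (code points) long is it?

Byte at offset 0: 0xC5 = 11000101 → 2-byte char (#1). Advance 2.
Byte at offset 2: 0xF0 = 11110000 → 4-byte char (#2). Advance 4.
Byte at offset 6: 0xF0 = 11110000 → 4-byte char (#3). Advance 4.
Byte at offset 10: 0xE0 = 11100000 → 3-byte char (#4). Advance 3.
Byte at offset 13: 0xF0 = 11110000 → 4-byte char (#5). Advance 4.
Byte at offset 17: 0xF1 = 11110001 → 4-byte char (#6). Advance 4.
Byte at offset 21: 0xCE = 11001110 → 2-byte char (#7). Advance 2.
Byte at offset 23: 0xF2 = 11110010 → 4-byte char (#8). Advance 4.
Byte at offset 27: 0xEE = 11101110 → 3-byte char (#9). Advance 3.
Byte at offset 30: 0xEF = 11101111 → 3-byte char (#10). Advance 3.
Byte at offset 33: 0x67 = 01100111 → 1-byte char (#11). Advance 1.
Reached end at offset 34 after 11 code points.

11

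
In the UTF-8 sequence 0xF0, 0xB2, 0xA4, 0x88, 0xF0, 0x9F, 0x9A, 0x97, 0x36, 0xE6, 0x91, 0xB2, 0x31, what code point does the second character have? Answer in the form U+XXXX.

U+1F697

Offset 0: leading byte 0xF0 = 11110000 → 4-byte char #1 = F0 B2 A4 88.
Offset 4: leading byte 0xF0 = 11110000 → 4-byte char #2 = F0 9F 9A 97.
Leading byte 0xF0 = 11110000 matches 11110xxx → 4-byte sequence.
Byte 1: 0xF0 = 11110000, payload 000 (3 bits).
Byte 2: 0x9F = 10011111 (10xxxxxx ✓), payload 011111.
Byte 3: 0x9A = 10011010 (10xxxxxx ✓), payload 011010.
Byte 4: 0x97 = 10010111 (10xxxxxx ✓), payload 010111.
Concatenate: 000011111011010010111 = 0x1F697 (21 bits → U+1F697).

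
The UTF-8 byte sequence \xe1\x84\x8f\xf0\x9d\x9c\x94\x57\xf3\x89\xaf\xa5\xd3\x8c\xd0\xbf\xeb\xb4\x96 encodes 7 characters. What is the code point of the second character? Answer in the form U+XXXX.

Offset 0: leading byte 0xE1 = 11100001 → 3-byte char #1 = E1 84 8F.
Offset 3: leading byte 0xF0 = 11110000 → 4-byte char #2 = F0 9D 9C 94.
Leading byte 0xF0 = 11110000 matches 11110xxx → 4-byte sequence.
Byte 1: 0xF0 = 11110000, payload 000 (3 bits).
Byte 2: 0x9D = 10011101 (10xxxxxx ✓), payload 011101.
Byte 3: 0x9C = 10011100 (10xxxxxx ✓), payload 011100.
Byte 4: 0x94 = 10010100 (10xxxxxx ✓), payload 010100.
Concatenate: 000011101011100010100 = 0x1D714 (21 bits → U+1D714).

U+1D714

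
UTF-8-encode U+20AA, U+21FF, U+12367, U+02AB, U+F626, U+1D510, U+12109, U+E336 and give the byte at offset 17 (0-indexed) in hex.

U+20AA → 3-byte form E2 82 AA at offsets 0–2.
U+21FF → 3-byte form E2 87 BF at offsets 3–5.
U+12367 → 4-byte form F0 92 8D A7 at offsets 6–9.
U+02AB → 2-byte form CA AB at offsets 10–11.
U+F626 → 3-byte form EF 98 A6 at offsets 12–14.
U+1D510 → 4-byte form F0 9D 94 90 at offsets 15–18.
Offset 17 falls in char 6's range; it's byte 3 of F0 9D 94 90 = 0x94.

0x94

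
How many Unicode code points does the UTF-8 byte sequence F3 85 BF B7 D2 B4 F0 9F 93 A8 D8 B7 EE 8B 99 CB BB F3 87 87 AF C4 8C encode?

Byte at offset 0: 0xF3 = 11110011 → 4-byte char (#1). Advance 4.
Byte at offset 4: 0xD2 = 11010010 → 2-byte char (#2). Advance 2.
Byte at offset 6: 0xF0 = 11110000 → 4-byte char (#3). Advance 4.
Byte at offset 10: 0xD8 = 11011000 → 2-byte char (#4). Advance 2.
Byte at offset 12: 0xEE = 11101110 → 3-byte char (#5). Advance 3.
Byte at offset 15: 0xCB = 11001011 → 2-byte char (#6). Advance 2.
Byte at offset 17: 0xF3 = 11110011 → 4-byte char (#7). Advance 4.
Byte at offset 21: 0xC4 = 11000100 → 2-byte char (#8). Advance 2.
Reached end at offset 23 after 8 code points.

8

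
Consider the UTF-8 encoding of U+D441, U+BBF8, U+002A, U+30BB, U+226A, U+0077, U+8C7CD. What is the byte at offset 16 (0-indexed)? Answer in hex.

0x9F

U+D441 → 3-byte form ED 91 81 at offsets 0–2.
U+BBF8 → 3-byte form EB AF B8 at offsets 3–5.
U+002A → 1-byte form 2A at offsets 6–6.
U+30BB → 3-byte form E3 82 BB at offsets 7–9.
U+226A → 3-byte form E2 89 AA at offsets 10–12.
U+0077 → 1-byte form 77 at offsets 13–13.
U+8C7CD → 4-byte form F2 8C 9F 8D at offsets 14–17.
Offset 16 falls in char 7's range; it's byte 3 of F2 8C 9F 8D = 0x9F.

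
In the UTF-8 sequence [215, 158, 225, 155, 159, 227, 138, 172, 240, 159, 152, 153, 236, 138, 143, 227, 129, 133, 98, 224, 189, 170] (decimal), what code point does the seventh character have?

Offset 0: leading byte 0xD7 = 11010111 → 2-byte char #1 = D7 9E.
Offset 2: leading byte 0xE1 = 11100001 → 3-byte char #2 = E1 9B 9F.
Offset 5: leading byte 0xE3 = 11100011 → 3-byte char #3 = E3 8A AC.
Offset 8: leading byte 0xF0 = 11110000 → 4-byte char #4 = F0 9F 98 99.
Offset 12: leading byte 0xEC = 11101100 → 3-byte char #5 = EC 8A 8F.
Offset 15: leading byte 0xE3 = 11100011 → 3-byte char #6 = E3 81 85.
Offset 18: leading byte 0x62 = 01100010 → 1-byte char #7 = 62.
Leading byte 0x62 = 01100010 matches 0xxxxxxx → 1-byte sequence.
Byte 1: 0x62 = 01100010, payload 1100010 (7 bits).
Concatenate: 1100010 = 0x62 (7 bits → U+0062).

U+0062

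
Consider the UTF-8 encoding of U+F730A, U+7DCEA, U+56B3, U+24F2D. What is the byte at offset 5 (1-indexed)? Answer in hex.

0xF1

1-indexed offset 5 is 0-indexed offset 4.
U+F730A → 4-byte form F3 B7 8C 8A at offsets 0–3.
U+7DCEA → 4-byte form F1 BD B3 AA at offsets 4–7.
Offset 4 falls in char 2's range; it's byte 1 of F1 BD B3 AA = 0xF1.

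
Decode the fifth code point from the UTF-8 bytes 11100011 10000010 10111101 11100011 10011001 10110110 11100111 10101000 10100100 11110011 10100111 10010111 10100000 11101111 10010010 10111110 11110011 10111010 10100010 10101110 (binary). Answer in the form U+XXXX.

Offset 0: leading byte 0xE3 = 11100011 → 3-byte char #1 = E3 82 BD.
Offset 3: leading byte 0xE3 = 11100011 → 3-byte char #2 = E3 99 B6.
Offset 6: leading byte 0xE7 = 11100111 → 3-byte char #3 = E7 A8 A4.
Offset 9: leading byte 0xF3 = 11110011 → 4-byte char #4 = F3 A7 97 A0.
Offset 13: leading byte 0xEF = 11101111 → 3-byte char #5 = EF 92 BE.
Leading byte 0xEF = 11101111 matches 1110xxxx → 3-byte sequence.
Byte 1: 0xEF = 11101111, payload 1111 (4 bits).
Byte 2: 0x92 = 10010010 (10xxxxxx ✓), payload 010010.
Byte 3: 0xBE = 10111110 (10xxxxxx ✓), payload 111110.
Concatenate: 1111010010111110 = 0xF4BE (16 bits → U+F4BE).

U+F4BE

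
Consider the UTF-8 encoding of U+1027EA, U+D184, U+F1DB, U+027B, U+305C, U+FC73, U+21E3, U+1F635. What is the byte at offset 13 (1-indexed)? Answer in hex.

0xE3

1-indexed offset 13 is 0-indexed offset 12.
U+1027EA → 4-byte form F4 82 9F AA at offsets 0–3.
U+D184 → 3-byte form ED 86 84 at offsets 4–6.
U+F1DB → 3-byte form EF 87 9B at offsets 7–9.
U+027B → 2-byte form C9 BB at offsets 10–11.
U+305C → 3-byte form E3 81 9C at offsets 12–14.
Offset 12 falls in char 5's range; it's byte 1 of E3 81 9C = 0xE3.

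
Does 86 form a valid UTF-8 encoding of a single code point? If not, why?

Byte 0x86 = 10000110 has the form 10xxxxxx — a continuation byte — but there is no preceding leading byte.

invalid (continuation byte with no leading byte)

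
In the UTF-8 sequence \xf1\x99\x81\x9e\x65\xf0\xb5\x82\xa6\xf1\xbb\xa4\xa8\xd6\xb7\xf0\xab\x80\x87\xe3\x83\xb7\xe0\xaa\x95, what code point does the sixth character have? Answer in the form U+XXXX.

Offset 0: leading byte 0xF1 = 11110001 → 4-byte char #1 = F1 99 81 9E.
Offset 4: leading byte 0x65 = 01100101 → 1-byte char #2 = 65.
Offset 5: leading byte 0xF0 = 11110000 → 4-byte char #3 = F0 B5 82 A6.
Offset 9: leading byte 0xF1 = 11110001 → 4-byte char #4 = F1 BB A4 A8.
Offset 13: leading byte 0xD6 = 11010110 → 2-byte char #5 = D6 B7.
Offset 15: leading byte 0xF0 = 11110000 → 4-byte char #6 = F0 AB 80 87.
Leading byte 0xF0 = 11110000 matches 11110xxx → 4-byte sequence.
Byte 1: 0xF0 = 11110000, payload 000 (3 bits).
Byte 2: 0xAB = 10101011 (10xxxxxx ✓), payload 101011.
Byte 3: 0x80 = 10000000 (10xxxxxx ✓), payload 000000.
Byte 4: 0x87 = 10000111 (10xxxxxx ✓), payload 000111.
Concatenate: 000101011000000000111 = 0x2B007 (21 bits → U+2B007).

U+2B007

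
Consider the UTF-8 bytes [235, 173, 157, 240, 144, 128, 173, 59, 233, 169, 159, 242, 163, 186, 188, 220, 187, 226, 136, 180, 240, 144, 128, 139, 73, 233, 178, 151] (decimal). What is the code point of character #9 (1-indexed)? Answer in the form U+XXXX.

Offset 0: leading byte 0xEB = 11101011 → 3-byte char #1 = EB AD 9D.
Offset 3: leading byte 0xF0 = 11110000 → 4-byte char #2 = F0 90 80 AD.
Offset 7: leading byte 0x3B = 00111011 → 1-byte char #3 = 3B.
Offset 8: leading byte 0xE9 = 11101001 → 3-byte char #4 = E9 A9 9F.
Offset 11: leading byte 0xF2 = 11110010 → 4-byte char #5 = F2 A3 BA BC.
Offset 15: leading byte 0xDC = 11011100 → 2-byte char #6 = DC BB.
Offset 17: leading byte 0xE2 = 11100010 → 3-byte char #7 = E2 88 B4.
Offset 20: leading byte 0xF0 = 11110000 → 4-byte char #8 = F0 90 80 8B.
Offset 24: leading byte 0x49 = 01001001 → 1-byte char #9 = 49.
Leading byte 0x49 = 01001001 matches 0xxxxxxx → 1-byte sequence.
Byte 1: 0x49 = 01001001, payload 1001001 (7 bits).
Concatenate: 1001001 = 0x49 (7 bits → U+0049).

U+0049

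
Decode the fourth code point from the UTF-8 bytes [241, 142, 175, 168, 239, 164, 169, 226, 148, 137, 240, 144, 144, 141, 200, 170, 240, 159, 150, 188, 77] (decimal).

U+1040D

Offset 0: leading byte 0xF1 = 11110001 → 4-byte char #1 = F1 8E AF A8.
Offset 4: leading byte 0xEF = 11101111 → 3-byte char #2 = EF A4 A9.
Offset 7: leading byte 0xE2 = 11100010 → 3-byte char #3 = E2 94 89.
Offset 10: leading byte 0xF0 = 11110000 → 4-byte char #4 = F0 90 90 8D.
Leading byte 0xF0 = 11110000 matches 11110xxx → 4-byte sequence.
Byte 1: 0xF0 = 11110000, payload 000 (3 bits).
Byte 2: 0x90 = 10010000 (10xxxxxx ✓), payload 010000.
Byte 3: 0x90 = 10010000 (10xxxxxx ✓), payload 010000.
Byte 4: 0x8D = 10001101 (10xxxxxx ✓), payload 001101.
Concatenate: 000010000010000001101 = 0x1040D (21 bits → U+1040D).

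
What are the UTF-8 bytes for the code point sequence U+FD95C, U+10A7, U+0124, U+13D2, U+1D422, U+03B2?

F3 BD A5 9C E1 82 A7 C4 A4 E1 8F 92 F0 9D 90 A2 CE B2

U+FD95C: 4-byte form → F3 BD A5 9C.
U+10A7: 3-byte form → E1 82 A7.
U+0124: 2-byte form → C4 A4.
U+13D2: 3-byte form → E1 8F 92.
U+1D422: 4-byte form → F0 9D 90 A2.
U+03B2: 2-byte form → CE B2.
Concatenated (18 bytes): F3 BD A5 9C E1 82 A7 C4 A4 E1 8F 92 F0 9D 90 A2 CE B2.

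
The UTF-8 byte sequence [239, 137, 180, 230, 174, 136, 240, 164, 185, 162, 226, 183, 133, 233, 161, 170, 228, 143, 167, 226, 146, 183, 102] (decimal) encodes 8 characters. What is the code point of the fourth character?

Offset 0: leading byte 0xEF = 11101111 → 3-byte char #1 = EF 89 B4.
Offset 3: leading byte 0xE6 = 11100110 → 3-byte char #2 = E6 AE 88.
Offset 6: leading byte 0xF0 = 11110000 → 4-byte char #3 = F0 A4 B9 A2.
Offset 10: leading byte 0xE2 = 11100010 → 3-byte char #4 = E2 B7 85.
Leading byte 0xE2 = 11100010 matches 1110xxxx → 3-byte sequence.
Byte 1: 0xE2 = 11100010, payload 0010 (4 bits).
Byte 2: 0xB7 = 10110111 (10xxxxxx ✓), payload 110111.
Byte 3: 0x85 = 10000101 (10xxxxxx ✓), payload 000101.
Concatenate: 0010110111000101 = 0x2DC5 (16 bits → U+2DC5).

U+2DC5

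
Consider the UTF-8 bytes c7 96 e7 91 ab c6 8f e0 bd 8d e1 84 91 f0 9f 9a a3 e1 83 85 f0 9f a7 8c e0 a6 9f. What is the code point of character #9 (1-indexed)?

Offset 0: leading byte 0xC7 = 11000111 → 2-byte char #1 = C7 96.
Offset 2: leading byte 0xE7 = 11100111 → 3-byte char #2 = E7 91 AB.
Offset 5: leading byte 0xC6 = 11000110 → 2-byte char #3 = C6 8F.
Offset 7: leading byte 0xE0 = 11100000 → 3-byte char #4 = E0 BD 8D.
Offset 10: leading byte 0xE1 = 11100001 → 3-byte char #5 = E1 84 91.
Offset 13: leading byte 0xF0 = 11110000 → 4-byte char #6 = F0 9F 9A A3.
Offset 17: leading byte 0xE1 = 11100001 → 3-byte char #7 = E1 83 85.
Offset 20: leading byte 0xF0 = 11110000 → 4-byte char #8 = F0 9F A7 8C.
Offset 24: leading byte 0xE0 = 11100000 → 3-byte char #9 = E0 A6 9F.
Leading byte 0xE0 = 11100000 matches 1110xxxx → 3-byte sequence.
Byte 1: 0xE0 = 11100000, payload 0000 (4 bits).
Byte 2: 0xA6 = 10100110 (10xxxxxx ✓), payload 100110.
Byte 3: 0x9F = 10011111 (10xxxxxx ✓), payload 011111.
Concatenate: 0000100110011111 = 0x99F (16 bits → U+099F).

U+099F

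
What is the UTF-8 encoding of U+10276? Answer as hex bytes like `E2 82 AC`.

U+10276 = 0x10276 = 66166 decimal. In range U+10000–U+10FFFF → 4-byte form: 11110xxx 10xxxxxx 10xxxxxx 10xxxxxx.
Binary (21 bits): 000010000001001110110.
Split 3+6+6+6: 000 | 010000 | 001001 | 110110.
Byte 1: 11110000 = 0xF0.
Byte 2: 10010000 = 0x90.
Byte 3: 10001001 = 0x89.
Byte 4: 10110110 = 0xB6.

F0 90 89 B6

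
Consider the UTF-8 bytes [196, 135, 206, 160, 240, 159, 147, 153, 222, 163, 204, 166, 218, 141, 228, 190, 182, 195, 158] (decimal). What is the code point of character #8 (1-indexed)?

Offset 0: leading byte 0xC4 = 11000100 → 2-byte char #1 = C4 87.
Offset 2: leading byte 0xCE = 11001110 → 2-byte char #2 = CE A0.
Offset 4: leading byte 0xF0 = 11110000 → 4-byte char #3 = F0 9F 93 99.
Offset 8: leading byte 0xDE = 11011110 → 2-byte char #4 = DE A3.
Offset 10: leading byte 0xCC = 11001100 → 2-byte char #5 = CC A6.
Offset 12: leading byte 0xDA = 11011010 → 2-byte char #6 = DA 8D.
Offset 14: leading byte 0xE4 = 11100100 → 3-byte char #7 = E4 BE B6.
Offset 17: leading byte 0xC3 = 11000011 → 2-byte char #8 = C3 9E.
Leading byte 0xC3 = 11000011 matches 110xxxxx → 2-byte sequence.
Byte 1: 0xC3 = 11000011, payload 00011 (5 bits).
Byte 2: 0x9E = 10011110 (10xxxxxx ✓), payload 011110.
Concatenate: 00011011110 = 0xDE (11 bits → U+00DE).

U+00DE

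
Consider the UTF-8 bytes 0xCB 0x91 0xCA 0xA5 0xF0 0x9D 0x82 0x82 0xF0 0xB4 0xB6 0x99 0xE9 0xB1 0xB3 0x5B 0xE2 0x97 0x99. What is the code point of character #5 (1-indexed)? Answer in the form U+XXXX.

U+9C73

Offset 0: leading byte 0xCB = 11001011 → 2-byte char #1 = CB 91.
Offset 2: leading byte 0xCA = 11001010 → 2-byte char #2 = CA A5.
Offset 4: leading byte 0xF0 = 11110000 → 4-byte char #3 = F0 9D 82 82.
Offset 8: leading byte 0xF0 = 11110000 → 4-byte char #4 = F0 B4 B6 99.
Offset 12: leading byte 0xE9 = 11101001 → 3-byte char #5 = E9 B1 B3.
Leading byte 0xE9 = 11101001 matches 1110xxxx → 3-byte sequence.
Byte 1: 0xE9 = 11101001, payload 1001 (4 bits).
Byte 2: 0xB1 = 10110001 (10xxxxxx ✓), payload 110001.
Byte 3: 0xB3 = 10110011 (10xxxxxx ✓), payload 110011.
Concatenate: 1001110001110011 = 0x9C73 (16 bits → U+9C73).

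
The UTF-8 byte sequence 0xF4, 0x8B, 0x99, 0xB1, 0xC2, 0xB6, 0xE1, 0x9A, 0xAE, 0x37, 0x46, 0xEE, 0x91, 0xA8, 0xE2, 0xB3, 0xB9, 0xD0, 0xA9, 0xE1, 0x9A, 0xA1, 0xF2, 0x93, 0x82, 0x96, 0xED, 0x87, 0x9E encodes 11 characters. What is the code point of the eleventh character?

Offset 0: leading byte 0xF4 = 11110100 → 4-byte char #1 = F4 8B 99 B1.
Offset 4: leading byte 0xC2 = 11000010 → 2-byte char #2 = C2 B6.
Offset 6: leading byte 0xE1 = 11100001 → 3-byte char #3 = E1 9A AE.
Offset 9: leading byte 0x37 = 00110111 → 1-byte char #4 = 37.
Offset 10: leading byte 0x46 = 01000110 → 1-byte char #5 = 46.
Offset 11: leading byte 0xEE = 11101110 → 3-byte char #6 = EE 91 A8.
Offset 14: leading byte 0xE2 = 11100010 → 3-byte char #7 = E2 B3 B9.
Offset 17: leading byte 0xD0 = 11010000 → 2-byte char #8 = D0 A9.
Offset 19: leading byte 0xE1 = 11100001 → 3-byte char #9 = E1 9A A1.
Offset 22: leading byte 0xF2 = 11110010 → 4-byte char #10 = F2 93 82 96.
Offset 26: leading byte 0xED = 11101101 → 3-byte char #11 = ED 87 9E.
Leading byte 0xED = 11101101 matches 1110xxxx → 3-byte sequence.
Byte 1: 0xED = 11101101, payload 1101 (4 bits).
Byte 2: 0x87 = 10000111 (10xxxxxx ✓), payload 000111.
Byte 3: 0x9E = 10011110 (10xxxxxx ✓), payload 011110.
Concatenate: 1101000111011110 = 0xD1DE (16 bits → U+D1DE).

U+D1DE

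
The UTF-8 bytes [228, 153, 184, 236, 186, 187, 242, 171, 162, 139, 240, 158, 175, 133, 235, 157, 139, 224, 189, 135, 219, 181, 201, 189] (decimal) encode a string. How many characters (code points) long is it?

8

Byte at offset 0: 0xE4 = 11100100 → 3-byte char (#1). Advance 3.
Byte at offset 3: 0xEC = 11101100 → 3-byte char (#2). Advance 3.
Byte at offset 6: 0xF2 = 11110010 → 4-byte char (#3). Advance 4.
Byte at offset 10: 0xF0 = 11110000 → 4-byte char (#4). Advance 4.
Byte at offset 14: 0xEB = 11101011 → 3-byte char (#5). Advance 3.
Byte at offset 17: 0xE0 = 11100000 → 3-byte char (#6). Advance 3.
Byte at offset 20: 0xDB = 11011011 → 2-byte char (#7). Advance 2.
Byte at offset 22: 0xC9 = 11001001 → 2-byte char (#8). Advance 2.
Reached end at offset 24 after 8 code points.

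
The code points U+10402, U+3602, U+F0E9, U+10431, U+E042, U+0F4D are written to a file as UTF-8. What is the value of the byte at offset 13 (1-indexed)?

1-indexed offset 13 is 0-indexed offset 12.
U+10402 → 4-byte form F0 90 90 82 at offsets 0–3.
U+3602 → 3-byte form E3 98 82 at offsets 4–6.
U+F0E9 → 3-byte form EF 83 A9 at offsets 7–9.
U+10431 → 4-byte form F0 90 90 B1 at offsets 10–13.
Offset 12 falls in char 4's range; it's byte 3 of F0 90 90 B1 = 0x90.

0x90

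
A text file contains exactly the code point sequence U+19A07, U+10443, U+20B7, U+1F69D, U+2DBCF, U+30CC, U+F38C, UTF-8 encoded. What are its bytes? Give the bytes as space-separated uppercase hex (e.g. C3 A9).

U+19A07: 4-byte form → F0 99 A8 87.
U+10443: 4-byte form → F0 90 91 83.
U+20B7: 3-byte form → E2 82 B7.
U+1F69D: 4-byte form → F0 9F 9A 9D.
U+2DBCF: 4-byte form → F0 AD AF 8F.
U+30CC: 3-byte form → E3 83 8C.
U+F38C: 3-byte form → EF 8E 8C.
Concatenated (25 bytes): F0 99 A8 87 F0 90 91 83 E2 82 B7 F0 9F 9A 9D F0 AD AF 8F E3 83 8C EF 8E 8C.

F0 99 A8 87 F0 90 91 83 E2 82 B7 F0 9F 9A 9D F0 AD AF 8F E3 83 8C EF 8E 8C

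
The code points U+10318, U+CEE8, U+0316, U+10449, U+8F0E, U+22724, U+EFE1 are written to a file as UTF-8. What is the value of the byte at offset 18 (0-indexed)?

U+10318 → 4-byte form F0 90 8C 98 at offsets 0–3.
U+CEE8 → 3-byte form EC BB A8 at offsets 4–6.
U+0316 → 2-byte form CC 96 at offsets 7–8.
U+10449 → 4-byte form F0 90 91 89 at offsets 9–12.
U+8F0E → 3-byte form E8 BC 8E at offsets 13–15.
U+22724 → 4-byte form F0 A2 9C A4 at offsets 16–19.
Offset 18 falls in char 6's range; it's byte 3 of F0 A2 9C A4 = 0x9C.

0x9C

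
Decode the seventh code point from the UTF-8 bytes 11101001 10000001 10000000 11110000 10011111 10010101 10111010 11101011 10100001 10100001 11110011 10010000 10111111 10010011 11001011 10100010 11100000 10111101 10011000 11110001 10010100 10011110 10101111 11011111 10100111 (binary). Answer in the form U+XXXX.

U+547AF

Offset 0: leading byte 0xE9 = 11101001 → 3-byte char #1 = E9 81 80.
Offset 3: leading byte 0xF0 = 11110000 → 4-byte char #2 = F0 9F 95 BA.
Offset 7: leading byte 0xEB = 11101011 → 3-byte char #3 = EB A1 A1.
Offset 10: leading byte 0xF3 = 11110011 → 4-byte char #4 = F3 90 BF 93.
Offset 14: leading byte 0xCB = 11001011 → 2-byte char #5 = CB A2.
Offset 16: leading byte 0xE0 = 11100000 → 3-byte char #6 = E0 BD 98.
Offset 19: leading byte 0xF1 = 11110001 → 4-byte char #7 = F1 94 9E AF.
Leading byte 0xF1 = 11110001 matches 11110xxx → 4-byte sequence.
Byte 1: 0xF1 = 11110001, payload 001 (3 bits).
Byte 2: 0x94 = 10010100 (10xxxxxx ✓), payload 010100.
Byte 3: 0x9E = 10011110 (10xxxxxx ✓), payload 011110.
Byte 4: 0xAF = 10101111 (10xxxxxx ✓), payload 101111.
Concatenate: 001010100011110101111 = 0x547AF (21 bits → U+547AF).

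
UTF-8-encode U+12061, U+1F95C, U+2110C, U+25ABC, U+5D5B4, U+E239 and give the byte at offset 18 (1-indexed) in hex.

1-indexed offset 18 is 0-indexed offset 17.
U+12061 → 4-byte form F0 92 81 A1 at offsets 0–3.
U+1F95C → 4-byte form F0 9F A5 9C at offsets 4–7.
U+2110C → 4-byte form F0 A1 84 8C at offsets 8–11.
U+25ABC → 4-byte form F0 A5 AA BC at offsets 12–15.
U+5D5B4 → 4-byte form F1 9D 96 B4 at offsets 16–19.
Offset 17 falls in char 5's range; it's byte 2 of F1 9D 96 B4 = 0x9D.

0x9D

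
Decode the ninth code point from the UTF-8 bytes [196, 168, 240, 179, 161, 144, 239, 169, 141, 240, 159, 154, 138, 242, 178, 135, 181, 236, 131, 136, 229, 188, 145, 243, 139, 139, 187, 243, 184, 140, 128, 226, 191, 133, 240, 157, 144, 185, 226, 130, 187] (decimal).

U+F8300

Offset 0: leading byte 0xC4 = 11000100 → 2-byte char #1 = C4 A8.
Offset 2: leading byte 0xF0 = 11110000 → 4-byte char #2 = F0 B3 A1 90.
Offset 6: leading byte 0xEF = 11101111 → 3-byte char #3 = EF A9 8D.
Offset 9: leading byte 0xF0 = 11110000 → 4-byte char #4 = F0 9F 9A 8A.
Offset 13: leading byte 0xF2 = 11110010 → 4-byte char #5 = F2 B2 87 B5.
Offset 17: leading byte 0xEC = 11101100 → 3-byte char #6 = EC 83 88.
Offset 20: leading byte 0xE5 = 11100101 → 3-byte char #7 = E5 BC 91.
Offset 23: leading byte 0xF3 = 11110011 → 4-byte char #8 = F3 8B 8B BB.
Offset 27: leading byte 0xF3 = 11110011 → 4-byte char #9 = F3 B8 8C 80.
Leading byte 0xF3 = 11110011 matches 11110xxx → 4-byte sequence.
Byte 1: 0xF3 = 11110011, payload 011 (3 bits).
Byte 2: 0xB8 = 10111000 (10xxxxxx ✓), payload 111000.
Byte 3: 0x8C = 10001100 (10xxxxxx ✓), payload 001100.
Byte 4: 0x80 = 10000000 (10xxxxxx ✓), payload 000000.
Concatenate: 011111000001100000000 = 0xF8300 (21 bits → U+F8300).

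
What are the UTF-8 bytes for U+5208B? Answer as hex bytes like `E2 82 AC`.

F1 92 82 8B

U+5208B = 0x5208B = 336011 decimal. In range U+10000–U+10FFFF → 4-byte form: 11110xxx 10xxxxxx 10xxxxxx 10xxxxxx.
Binary (21 bits): 001010010000010001011.
Split 3+6+6+6: 001 | 010010 | 000010 | 001011.
Byte 1: 11110001 = 0xF1.
Byte 2: 10010010 = 0x92.
Byte 3: 10000010 = 0x82.
Byte 4: 10001011 = 0x8B.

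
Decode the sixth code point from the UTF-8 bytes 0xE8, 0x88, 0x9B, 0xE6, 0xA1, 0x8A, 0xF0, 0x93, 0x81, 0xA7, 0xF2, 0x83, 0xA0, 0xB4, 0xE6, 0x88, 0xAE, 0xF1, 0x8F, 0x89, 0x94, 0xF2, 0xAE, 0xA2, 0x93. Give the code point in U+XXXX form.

Offset 0: leading byte 0xE8 = 11101000 → 3-byte char #1 = E8 88 9B.
Offset 3: leading byte 0xE6 = 11100110 → 3-byte char #2 = E6 A1 8A.
Offset 6: leading byte 0xF0 = 11110000 → 4-byte char #3 = F0 93 81 A7.
Offset 10: leading byte 0xF2 = 11110010 → 4-byte char #4 = F2 83 A0 B4.
Offset 14: leading byte 0xE6 = 11100110 → 3-byte char #5 = E6 88 AE.
Offset 17: leading byte 0xF1 = 11110001 → 4-byte char #6 = F1 8F 89 94.
Leading byte 0xF1 = 11110001 matches 11110xxx → 4-byte sequence.
Byte 1: 0xF1 = 11110001, payload 001 (3 bits).
Byte 2: 0x8F = 10001111 (10xxxxxx ✓), payload 001111.
Byte 3: 0x89 = 10001001 (10xxxxxx ✓), payload 001001.
Byte 4: 0x94 = 10010100 (10xxxxxx ✓), payload 010100.
Concatenate: 001001111001001010100 = 0x4F254 (21 bits → U+4F254).

U+4F254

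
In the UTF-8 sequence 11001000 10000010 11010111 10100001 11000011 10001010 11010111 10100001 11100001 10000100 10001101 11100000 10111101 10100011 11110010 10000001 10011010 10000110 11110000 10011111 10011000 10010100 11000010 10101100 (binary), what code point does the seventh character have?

Offset 0: leading byte 0xC8 = 11001000 → 2-byte char #1 = C8 82.
Offset 2: leading byte 0xD7 = 11010111 → 2-byte char #2 = D7 A1.
Offset 4: leading byte 0xC3 = 11000011 → 2-byte char #3 = C3 8A.
Offset 6: leading byte 0xD7 = 11010111 → 2-byte char #4 = D7 A1.
Offset 8: leading byte 0xE1 = 11100001 → 3-byte char #5 = E1 84 8D.
Offset 11: leading byte 0xE0 = 11100000 → 3-byte char #6 = E0 BD A3.
Offset 14: leading byte 0xF2 = 11110010 → 4-byte char #7 = F2 81 9A 86.
Leading byte 0xF2 = 11110010 matches 11110xxx → 4-byte sequence.
Byte 1: 0xF2 = 11110010, payload 010 (3 bits).
Byte 2: 0x81 = 10000001 (10xxxxxx ✓), payload 000001.
Byte 3: 0x9A = 10011010 (10xxxxxx ✓), payload 011010.
Byte 4: 0x86 = 10000110 (10xxxxxx ✓), payload 000110.
Concatenate: 010000001011010000110 = 0x81686 (21 bits → U+81686).

U+81686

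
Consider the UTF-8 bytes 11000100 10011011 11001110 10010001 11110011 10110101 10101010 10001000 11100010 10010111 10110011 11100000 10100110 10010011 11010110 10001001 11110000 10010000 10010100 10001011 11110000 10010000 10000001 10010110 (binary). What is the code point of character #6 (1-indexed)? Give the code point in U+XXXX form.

Offset 0: leading byte 0xC4 = 11000100 → 2-byte char #1 = C4 9B.
Offset 2: leading byte 0xCE = 11001110 → 2-byte char #2 = CE 91.
Offset 4: leading byte 0xF3 = 11110011 → 4-byte char #3 = F3 B5 AA 88.
Offset 8: leading byte 0xE2 = 11100010 → 3-byte char #4 = E2 97 B3.
Offset 11: leading byte 0xE0 = 11100000 → 3-byte char #5 = E0 A6 93.
Offset 14: leading byte 0xD6 = 11010110 → 2-byte char #6 = D6 89.
Leading byte 0xD6 = 11010110 matches 110xxxxx → 2-byte sequence.
Byte 1: 0xD6 = 11010110, payload 10110 (5 bits).
Byte 2: 0x89 = 10001001 (10xxxxxx ✓), payload 001001.
Concatenate: 10110001001 = 0x589 (11 bits → U+0589).

U+0589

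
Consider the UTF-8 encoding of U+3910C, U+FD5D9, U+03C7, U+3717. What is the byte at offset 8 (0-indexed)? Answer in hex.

U+3910C → 4-byte form F0 B9 84 8C at offsets 0–3.
U+FD5D9 → 4-byte form F3 BD 97 99 at offsets 4–7.
U+03C7 → 2-byte form CF 87 at offsets 8–9.
Offset 8 falls in char 3's range; it's byte 1 of CF 87 = 0xCF.

0xCF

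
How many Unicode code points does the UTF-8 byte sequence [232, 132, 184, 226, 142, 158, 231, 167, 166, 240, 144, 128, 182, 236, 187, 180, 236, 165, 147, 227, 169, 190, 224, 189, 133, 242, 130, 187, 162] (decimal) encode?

Byte at offset 0: 0xE8 = 11101000 → 3-byte char (#1). Advance 3.
Byte at offset 3: 0xE2 = 11100010 → 3-byte char (#2). Advance 3.
Byte at offset 6: 0xE7 = 11100111 → 3-byte char (#3). Advance 3.
Byte at offset 9: 0xF0 = 11110000 → 4-byte char (#4). Advance 4.
Byte at offset 13: 0xEC = 11101100 → 3-byte char (#5). Advance 3.
Byte at offset 16: 0xEC = 11101100 → 3-byte char (#6). Advance 3.
Byte at offset 19: 0xE3 = 11100011 → 3-byte char (#7). Advance 3.
Byte at offset 22: 0xE0 = 11100000 → 3-byte char (#8). Advance 3.
Byte at offset 25: 0xF2 = 11110010 → 4-byte char (#9). Advance 4.
Reached end at offset 29 after 9 code points.

9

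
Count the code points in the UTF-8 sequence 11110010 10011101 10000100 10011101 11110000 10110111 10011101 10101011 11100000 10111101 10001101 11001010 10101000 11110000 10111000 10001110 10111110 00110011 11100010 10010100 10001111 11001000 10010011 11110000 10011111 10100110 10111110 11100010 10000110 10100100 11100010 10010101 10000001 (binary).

Byte at offset 0: 0xF2 = 11110010 → 4-byte char (#1). Advance 4.
Byte at offset 4: 0xF0 = 11110000 → 4-byte char (#2). Advance 4.
Byte at offset 8: 0xE0 = 11100000 → 3-byte char (#3). Advance 3.
Byte at offset 11: 0xCA = 11001010 → 2-byte char (#4). Advance 2.
Byte at offset 13: 0xF0 = 11110000 → 4-byte char (#5). Advance 4.
Byte at offset 17: 0x33 = 00110011 → 1-byte char (#6). Advance 1.
Byte at offset 18: 0xE2 = 11100010 → 3-byte char (#7). Advance 3.
Byte at offset 21: 0xC8 = 11001000 → 2-byte char (#8). Advance 2.
Byte at offset 23: 0xF0 = 11110000 → 4-byte char (#9). Advance 4.
Byte at offset 27: 0xE2 = 11100010 → 3-byte char (#10). Advance 3.
Byte at offset 30: 0xE2 = 11100010 → 3-byte char (#11). Advance 3.
Reached end at offset 33 after 11 code points.

11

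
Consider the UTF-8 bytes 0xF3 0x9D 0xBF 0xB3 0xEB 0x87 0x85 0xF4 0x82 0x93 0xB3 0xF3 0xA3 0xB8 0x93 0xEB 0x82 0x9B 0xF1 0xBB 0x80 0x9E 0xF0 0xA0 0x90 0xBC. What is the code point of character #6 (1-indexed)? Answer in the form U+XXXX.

Offset 0: leading byte 0xF3 = 11110011 → 4-byte char #1 = F3 9D BF B3.
Offset 4: leading byte 0xEB = 11101011 → 3-byte char #2 = EB 87 85.
Offset 7: leading byte 0xF4 = 11110100 → 4-byte char #3 = F4 82 93 B3.
Offset 11: leading byte 0xF3 = 11110011 → 4-byte char #4 = F3 A3 B8 93.
Offset 15: leading byte 0xEB = 11101011 → 3-byte char #5 = EB 82 9B.
Offset 18: leading byte 0xF1 = 11110001 → 4-byte char #6 = F1 BB 80 9E.
Leading byte 0xF1 = 11110001 matches 11110xxx → 4-byte sequence.
Byte 1: 0xF1 = 11110001, payload 001 (3 bits).
Byte 2: 0xBB = 10111011 (10xxxxxx ✓), payload 111011.
Byte 3: 0x80 = 10000000 (10xxxxxx ✓), payload 000000.
Byte 4: 0x9E = 10011110 (10xxxxxx ✓), payload 011110.
Concatenate: 001111011000000011110 = 0x7B01E (21 bits → U+7B01E).

U+7B01E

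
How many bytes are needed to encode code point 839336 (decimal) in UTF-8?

4

U+CCEA8 = 0xCCEA8. UTF-8 uses 1 byte below 0x80, 2 below 0x800, 3 below 0x10000, 4 up to 0x10FFFF. 0xCCEA8 is in U+10000–U+10FFFF → 4 bytes.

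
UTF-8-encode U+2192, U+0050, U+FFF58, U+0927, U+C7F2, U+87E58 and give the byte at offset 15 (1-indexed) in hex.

1-indexed offset 15 is 0-indexed offset 14.
U+2192 → 3-byte form E2 86 92 at offsets 0–2.
U+0050 → 1-byte form 50 at offsets 3–3.
U+FFF58 → 4-byte form F3 BF BD 98 at offsets 4–7.
U+0927 → 3-byte form E0 A4 A7 at offsets 8–10.
U+C7F2 → 3-byte form EC 9F B2 at offsets 11–13.
U+87E58 → 4-byte form F2 87 B9 98 at offsets 14–17.
Offset 14 falls in char 6's range; it's byte 1 of F2 87 B9 98 = 0xF2.

0xF2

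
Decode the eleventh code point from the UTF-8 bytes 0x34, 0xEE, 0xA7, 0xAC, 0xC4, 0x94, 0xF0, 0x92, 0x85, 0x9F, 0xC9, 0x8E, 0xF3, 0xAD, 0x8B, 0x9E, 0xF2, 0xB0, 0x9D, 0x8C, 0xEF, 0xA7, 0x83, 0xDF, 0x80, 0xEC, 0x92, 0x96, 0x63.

U+0063

Offset 0: leading byte 0x34 = 00110100 → 1-byte char #1 = 34.
Offset 1: leading byte 0xEE = 11101110 → 3-byte char #2 = EE A7 AC.
Offset 4: leading byte 0xC4 = 11000100 → 2-byte char #3 = C4 94.
Offset 6: leading byte 0xF0 = 11110000 → 4-byte char #4 = F0 92 85 9F.
Offset 10: leading byte 0xC9 = 11001001 → 2-byte char #5 = C9 8E.
Offset 12: leading byte 0xF3 = 11110011 → 4-byte char #6 = F3 AD 8B 9E.
Offset 16: leading byte 0xF2 = 11110010 → 4-byte char #7 = F2 B0 9D 8C.
Offset 20: leading byte 0xEF = 11101111 → 3-byte char #8 = EF A7 83.
Offset 23: leading byte 0xDF = 11011111 → 2-byte char #9 = DF 80.
Offset 25: leading byte 0xEC = 11101100 → 3-byte char #10 = EC 92 96.
Offset 28: leading byte 0x63 = 01100011 → 1-byte char #11 = 63.
Leading byte 0x63 = 01100011 matches 0xxxxxxx → 1-byte sequence.
Byte 1: 0x63 = 01100011, payload 1100011 (7 bits).
Concatenate: 1100011 = 0x63 (7 bits → U+0063).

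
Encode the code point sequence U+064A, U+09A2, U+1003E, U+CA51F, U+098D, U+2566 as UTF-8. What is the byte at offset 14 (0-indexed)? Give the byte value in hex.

U+064A → 2-byte form D9 8A at offsets 0–1.
U+09A2 → 3-byte form E0 A6 A2 at offsets 2–4.
U+1003E → 4-byte form F0 90 80 BE at offsets 5–8.
U+CA51F → 4-byte form F3 8A 94 9F at offsets 9–12.
U+098D → 3-byte form E0 A6 8D at offsets 13–15.
Offset 14 falls in char 5's range; it's byte 2 of E0 A6 8D = 0xA6.

0xA6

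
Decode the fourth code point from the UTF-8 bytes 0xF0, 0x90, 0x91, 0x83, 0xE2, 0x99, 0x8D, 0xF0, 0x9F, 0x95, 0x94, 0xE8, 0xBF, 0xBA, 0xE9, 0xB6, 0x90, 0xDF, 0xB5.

U+8FFA

Offset 0: leading byte 0xF0 = 11110000 → 4-byte char #1 = F0 90 91 83.
Offset 4: leading byte 0xE2 = 11100010 → 3-byte char #2 = E2 99 8D.
Offset 7: leading byte 0xF0 = 11110000 → 4-byte char #3 = F0 9F 95 94.
Offset 11: leading byte 0xE8 = 11101000 → 3-byte char #4 = E8 BF BA.
Leading byte 0xE8 = 11101000 matches 1110xxxx → 3-byte sequence.
Byte 1: 0xE8 = 11101000, payload 1000 (4 bits).
Byte 2: 0xBF = 10111111 (10xxxxxx ✓), payload 111111.
Byte 3: 0xBA = 10111010 (10xxxxxx ✓), payload 111010.
Concatenate: 1000111111111010 = 0x8FFA (16 bits → U+8FFA).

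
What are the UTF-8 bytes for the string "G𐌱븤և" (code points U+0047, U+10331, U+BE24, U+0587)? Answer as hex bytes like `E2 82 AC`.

47 F0 90 8C B1 EB B8 A4 D6 87

U+0047: 1-byte form → 47.
U+10331: 4-byte form → F0 90 8C B1.
U+BE24: 3-byte form → EB B8 A4.
U+0587: 2-byte form → D6 87.
Concatenated (10 bytes): 47 F0 90 8C B1 EB B8 A4 D6 87.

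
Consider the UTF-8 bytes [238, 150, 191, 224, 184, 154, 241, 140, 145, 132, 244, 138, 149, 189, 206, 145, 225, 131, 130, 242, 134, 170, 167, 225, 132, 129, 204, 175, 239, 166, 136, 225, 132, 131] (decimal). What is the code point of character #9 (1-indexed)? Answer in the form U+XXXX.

U+032F

Offset 0: leading byte 0xEE = 11101110 → 3-byte char #1 = EE 96 BF.
Offset 3: leading byte 0xE0 = 11100000 → 3-byte char #2 = E0 B8 9A.
Offset 6: leading byte 0xF1 = 11110001 → 4-byte char #3 = F1 8C 91 84.
Offset 10: leading byte 0xF4 = 11110100 → 4-byte char #4 = F4 8A 95 BD.
Offset 14: leading byte 0xCE = 11001110 → 2-byte char #5 = CE 91.
Offset 16: leading byte 0xE1 = 11100001 → 3-byte char #6 = E1 83 82.
Offset 19: leading byte 0xF2 = 11110010 → 4-byte char #7 = F2 86 AA A7.
Offset 23: leading byte 0xE1 = 11100001 → 3-byte char #8 = E1 84 81.
Offset 26: leading byte 0xCC = 11001100 → 2-byte char #9 = CC AF.
Leading byte 0xCC = 11001100 matches 110xxxxx → 2-byte sequence.
Byte 1: 0xCC = 11001100, payload 01100 (5 bits).
Byte 2: 0xAF = 10101111 (10xxxxxx ✓), payload 101111.
Concatenate: 01100101111 = 0x32F (11 bits → U+032F).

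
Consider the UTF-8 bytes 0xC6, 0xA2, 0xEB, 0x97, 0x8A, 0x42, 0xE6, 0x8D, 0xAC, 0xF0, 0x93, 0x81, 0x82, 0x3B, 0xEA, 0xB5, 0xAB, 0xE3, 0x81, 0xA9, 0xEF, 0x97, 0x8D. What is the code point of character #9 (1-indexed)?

U+F5CD

Offset 0: leading byte 0xC6 = 11000110 → 2-byte char #1 = C6 A2.
Offset 2: leading byte 0xEB = 11101011 → 3-byte char #2 = EB 97 8A.
Offset 5: leading byte 0x42 = 01000010 → 1-byte char #3 = 42.
Offset 6: leading byte 0xE6 = 11100110 → 3-byte char #4 = E6 8D AC.
Offset 9: leading byte 0xF0 = 11110000 → 4-byte char #5 = F0 93 81 82.
Offset 13: leading byte 0x3B = 00111011 → 1-byte char #6 = 3B.
Offset 14: leading byte 0xEA = 11101010 → 3-byte char #7 = EA B5 AB.
Offset 17: leading byte 0xE3 = 11100011 → 3-byte char #8 = E3 81 A9.
Offset 20: leading byte 0xEF = 11101111 → 3-byte char #9 = EF 97 8D.
Leading byte 0xEF = 11101111 matches 1110xxxx → 3-byte sequence.
Byte 1: 0xEF = 11101111, payload 1111 (4 bits).
Byte 2: 0x97 = 10010111 (10xxxxxx ✓), payload 010111.
Byte 3: 0x8D = 10001101 (10xxxxxx ✓), payload 001101.
Concatenate: 1111010111001101 = 0xF5CD (16 bits → U+F5CD).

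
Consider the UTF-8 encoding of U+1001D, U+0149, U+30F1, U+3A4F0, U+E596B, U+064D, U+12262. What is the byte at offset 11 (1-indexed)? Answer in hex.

0xBA

1-indexed offset 11 is 0-indexed offset 10.
U+1001D → 4-byte form F0 90 80 9D at offsets 0–3.
U+0149 → 2-byte form C5 89 at offsets 4–5.
U+30F1 → 3-byte form E3 83 B1 at offsets 6–8.
U+3A4F0 → 4-byte form F0 BA 93 B0 at offsets 9–12.
Offset 10 falls in char 4's range; it's byte 2 of F0 BA 93 B0 = 0xBA.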